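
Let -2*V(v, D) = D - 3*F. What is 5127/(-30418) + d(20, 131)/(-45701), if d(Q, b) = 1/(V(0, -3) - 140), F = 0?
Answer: -64903539643/385066845986 ≈ -0.16855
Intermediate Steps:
V(v, D) = -D/2 (V(v, D) = -(D - 3*0)/2 = -(D + 0)/2 = -D/2)
d(Q, b) = -2/277 (d(Q, b) = 1/(-1/2*(-3) - 140) = 1/(3/2 - 140) = 1/(-277/2) = -2/277)
5127/(-30418) + d(20, 131)/(-45701) = 5127/(-30418) - 2/277/(-45701) = 5127*(-1/30418) - 2/277*(-1/45701) = -5127/30418 + 2/12659177 = -64903539643/385066845986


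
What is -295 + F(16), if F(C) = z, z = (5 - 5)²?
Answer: -295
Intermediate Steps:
z = 0 (z = 0² = 0)
F(C) = 0
-295 + F(16) = -295 + 0 = -295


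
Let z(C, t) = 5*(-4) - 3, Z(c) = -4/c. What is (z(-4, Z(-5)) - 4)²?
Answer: 729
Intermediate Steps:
z(C, t) = -23 (z(C, t) = -20 - 3 = -23)
(z(-4, Z(-5)) - 4)² = (-23 - 4)² = (-27)² = 729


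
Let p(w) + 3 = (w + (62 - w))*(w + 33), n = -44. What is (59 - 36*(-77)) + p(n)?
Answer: 2146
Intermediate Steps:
p(w) = 2043 + 62*w (p(w) = -3 + (w + (62 - w))*(w + 33) = -3 + 62*(33 + w) = -3 + (2046 + 62*w) = 2043 + 62*w)
(59 - 36*(-77)) + p(n) = (59 - 36*(-77)) + (2043 + 62*(-44)) = (59 + 2772) + (2043 - 2728) = 2831 - 685 = 2146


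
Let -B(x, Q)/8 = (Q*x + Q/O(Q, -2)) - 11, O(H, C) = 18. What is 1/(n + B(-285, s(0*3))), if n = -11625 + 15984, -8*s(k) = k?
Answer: 1/4447 ≈ 0.00022487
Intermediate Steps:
s(k) = -k/8
B(x, Q) = 88 - 4*Q/9 - 8*Q*x (B(x, Q) = -8*((Q*x + Q/18) - 11) = -8*((Q/18 + Q*x) - 11) = -8*(-11 + Q/18 + Q*x) = 88 - 4*Q/9 - 8*Q*x)
n = 4359
1/(n + B(-285, s(0*3))) = 1/(4359 + (88 - (-1)*0*3/18 - 8*(-0*3)*(-285))) = 1/(4359 + (88 - (-1)*0/18 - 8*(-1/8*0)*(-285))) = 1/(4359 + (88 - 4/9*0 - 8*0*(-285))) = 1/(4359 + (88 + 0 + 0)) = 1/(4359 + 88) = 1/4447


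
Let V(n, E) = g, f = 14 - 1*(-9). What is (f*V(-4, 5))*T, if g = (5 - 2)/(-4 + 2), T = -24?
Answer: 828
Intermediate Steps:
f = 23 (f = 14 + 9 = 23)
g = -3/2 (g = 3/(-2) = 3*(-1/2) = -3/2 ≈ -1.5000)
V(n, E) = -3/2
(f*V(-4, 5))*T = (23*(-3/2))*(-24) = -69/2*(-24) = 828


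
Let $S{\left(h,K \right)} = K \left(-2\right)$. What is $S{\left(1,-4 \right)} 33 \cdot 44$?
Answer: $11616$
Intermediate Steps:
$S{\left(h,K \right)} = - 2 K$
$S{\left(1,-4 \right)} 33 \cdot 44 = \left(-2\right) \left(-4\right) 33 \cdot 44 = 8 \cdot 33 \cdot 44 = 264 \cdot 44 = 11616$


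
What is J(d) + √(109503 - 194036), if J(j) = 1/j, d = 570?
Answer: 1/570 + I*√84533 ≈ 0.0017544 + 290.75*I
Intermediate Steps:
J(d) + √(109503 - 194036) = 1/570 + √(109503 - 194036) = 1/570 + √(-84533) = 1/570 + I*√84533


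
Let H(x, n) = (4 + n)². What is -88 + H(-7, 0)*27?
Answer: 344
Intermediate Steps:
-88 + H(-7, 0)*27 = -88 + (4 + 0)²*27 = -88 + 4²*27 = -88 + 16*27 = -88 + 432 = 344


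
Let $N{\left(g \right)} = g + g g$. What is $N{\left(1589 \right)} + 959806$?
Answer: $3486316$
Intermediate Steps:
$N{\left(g \right)} = g + g^{2}$
$N{\left(1589 \right)} + 959806 = 1589 \left(1 + 1589\right) + 959806 = 1589 \cdot 1590 + 959806 = 2526510 + 959806 = 3486316$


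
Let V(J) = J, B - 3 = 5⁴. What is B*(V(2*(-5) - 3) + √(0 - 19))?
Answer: -8164 + 628*I*√19 ≈ -8164.0 + 2737.4*I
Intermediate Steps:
B = 628 (B = 3 + 5⁴ = 3 + 625 = 628)
B*(V(2*(-5) - 3) + √(0 - 19)) = 628*((2*(-5) - 3) + √(0 - 19)) = 628*((-10 - 3) + √(-19)) = 628*(-13 + I*√19) = -8164 + 628*I*√19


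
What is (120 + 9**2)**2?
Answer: 40401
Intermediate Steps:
(120 + 9**2)**2 = (120 + 81)**2 = 201**2 = 40401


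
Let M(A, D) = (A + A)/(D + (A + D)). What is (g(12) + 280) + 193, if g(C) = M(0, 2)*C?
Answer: 473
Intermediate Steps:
M(A, D) = 2*A/(A + 2*D) (M(A, D) = (2*A)/(A + 2*D) = 2*A/(A + 2*D))
g(C) = 0 (g(C) = (2*0/(0 + 2*2))*C = (2*0/(0 + 4))*C = (2*0/4)*C = (2*0*(1/4))*C = 0*C = 0)
(g(12) + 280) + 193 = (0 + 280) + 193 = 280 + 193 = 473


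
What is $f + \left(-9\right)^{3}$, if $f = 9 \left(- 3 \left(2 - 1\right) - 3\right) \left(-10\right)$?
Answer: $-189$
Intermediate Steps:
$f = 540$ ($f = 9 \left(\left(-3\right) 1 - 3\right) \left(-10\right) = 9 \left(-3 - 3\right) \left(-10\right) = 9 \left(-6\right) \left(-10\right) = \left(-54\right) \left(-10\right) = 540$)
$f + \left(-9\right)^{3} = 540 + \left(-9\right)^{3} = 540 - 729 = -189$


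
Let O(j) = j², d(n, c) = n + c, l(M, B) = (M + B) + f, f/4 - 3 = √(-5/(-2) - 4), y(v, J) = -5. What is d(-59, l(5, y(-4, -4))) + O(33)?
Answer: 1042 + 2*I*√6 ≈ 1042.0 + 4.899*I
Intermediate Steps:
f = 12 + 2*I*√6 (f = 12 + 4*√(-5/(-2) - 4) = 12 + 4*√(-5*(-½) - 4) = 12 + 4*√(5/2 - 4) = 12 + 4*√(-3/2) = 12 + 4*(I*√6/2) = 12 + 2*I*√6 ≈ 12.0 + 4.899*I)
l(M, B) = 12 + B + M + 2*I*√6 (l(M, B) = (M + B) + (12 + 2*I*√6) = (B + M) + (12 + 2*I*√6) = 12 + B + M + 2*I*√6)
d(n, c) = c + n
d(-59, l(5, y(-4, -4))) + O(33) = ((12 - 5 + 5 + 2*I*√6) - 59) + 33² = ((12 + 2*I*√6) - 59) + 1089 = (-47 + 2*I*√6) + 1089 = 1042 + 2*I*√6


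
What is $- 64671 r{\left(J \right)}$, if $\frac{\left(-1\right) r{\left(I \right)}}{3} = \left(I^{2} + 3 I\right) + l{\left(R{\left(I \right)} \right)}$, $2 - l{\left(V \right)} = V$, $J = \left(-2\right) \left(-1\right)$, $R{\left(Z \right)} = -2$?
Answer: $2716182$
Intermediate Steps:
$J = 2$
$l{\left(V \right)} = 2 - V$
$r{\left(I \right)} = -12 - 9 I - 3 I^{2}$ ($r{\left(I \right)} = - 3 \left(\left(I^{2} + 3 I\right) + \left(2 - -2\right)\right) = - 3 \left(\left(I^{2} + 3 I\right) + \left(2 + 2\right)\right) = - 3 \left(\left(I^{2} + 3 I\right) + 4\right) = - 3 \left(4 + I^{2} + 3 I\right) = -12 - 9 I - 3 I^{2}$)
$- 64671 r{\left(J \right)} = - 64671 \left(-12 - 18 - 3 \cdot 2^{2}\right) = - 64671 \left(-12 - 18 - 12\right) = \left(-64671\right) \left(-42\right) = 2716182$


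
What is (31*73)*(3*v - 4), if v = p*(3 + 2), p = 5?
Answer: 160673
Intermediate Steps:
v = 25 (v = 5*(3 + 2) = 5*5 = 25)
(31*73)*(3*v - 4) = (31*73)*(3*25 - 4) = 2263*(75 - 4) = 2263*71 = 160673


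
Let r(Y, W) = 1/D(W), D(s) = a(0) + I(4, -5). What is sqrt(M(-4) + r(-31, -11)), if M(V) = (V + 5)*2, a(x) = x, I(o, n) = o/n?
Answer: sqrt(3)/2 ≈ 0.86602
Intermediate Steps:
D(s) = -4/5 (D(s) = 0 + 4/(-5) = 0 + 4*(-1/5) = 0 - 4/5 = -4/5)
r(Y, W) = -5/4 (r(Y, W) = 1/(-4/5) = -5/4)
M(V) = 10 + 2*V (M(V) = (5 + V)*2 = 10 + 2*V)
sqrt(M(-4) + r(-31, -11)) = sqrt((10 + 2*(-4)) - 5/4) = sqrt((10 - 8) - 5/4) = sqrt(2 - 5/4) = sqrt(3/4) = sqrt(3)/2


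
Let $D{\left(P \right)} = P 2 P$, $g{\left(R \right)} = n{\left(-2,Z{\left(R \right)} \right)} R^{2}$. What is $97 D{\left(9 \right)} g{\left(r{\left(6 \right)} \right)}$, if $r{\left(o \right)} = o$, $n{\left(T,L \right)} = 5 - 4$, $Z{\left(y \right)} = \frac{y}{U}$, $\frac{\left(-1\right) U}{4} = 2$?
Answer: $565704$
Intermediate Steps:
$U = -8$ ($U = \left(-4\right) 2 = -8$)
$Z{\left(y \right)} = - \frac{y}{8}$ ($Z{\left(y \right)} = \frac{y}{-8} = y \left(- \frac{1}{8}\right) = - \frac{y}{8}$)
$n{\left(T,L \right)} = 1$ ($n{\left(T,L \right)} = 5 - 4 = 1$)
$g{\left(R \right)} = R^{2}$ ($g{\left(R \right)} = 1 R^{2} = R^{2}$)
$D{\left(P \right)} = 2 P^{2}$ ($D{\left(P \right)} = 2 P P = 2 P^{2}$)
$97 D{\left(9 \right)} g{\left(r{\left(6 \right)} \right)} = 97 \cdot 2 \cdot 9^{2} \cdot 6^{2} = 97 \cdot 2 \cdot 81 \cdot 36 = 97 \cdot 162 \cdot 36 = 15714 \cdot 36 = 565704$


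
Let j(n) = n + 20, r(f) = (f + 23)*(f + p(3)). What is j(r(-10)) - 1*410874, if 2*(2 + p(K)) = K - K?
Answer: -411010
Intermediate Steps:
p(K) = -2 (p(K) = -2 + (K - K)/2 = -2 + (1/2)*0 = -2 + 0 = -2)
r(f) = (-2 + f)*(23 + f) (r(f) = (f + 23)*(f - 2) = (23 + f)*(-2 + f) = (-2 + f)*(23 + f))
j(n) = 20 + n
j(r(-10)) - 1*410874 = (20 + (-46 + (-10)**2 + 21*(-10))) - 1*410874 = (20 + (-46 + 100 - 210)) - 410874 = (20 - 156) - 410874 = -136 - 410874 = -411010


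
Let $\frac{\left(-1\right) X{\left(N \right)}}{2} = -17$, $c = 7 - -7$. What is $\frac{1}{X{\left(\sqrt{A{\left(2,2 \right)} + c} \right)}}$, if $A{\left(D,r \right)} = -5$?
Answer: $\frac{1}{34} \approx 0.029412$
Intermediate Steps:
$c = 14$ ($c = 7 + 7 = 14$)
$X{\left(N \right)} = 34$ ($X{\left(N \right)} = \left(-2\right) \left(-17\right) = 34$)
$\frac{1}{X{\left(\sqrt{A{\left(2,2 \right)} + c} \right)}} = \frac{1}{34}$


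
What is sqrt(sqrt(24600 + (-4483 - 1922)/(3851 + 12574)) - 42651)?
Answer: sqrt(-51139615275 + 1095*sqrt(29495547435))/1095 ≈ 206.14*I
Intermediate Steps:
sqrt(sqrt(24600 + (-4483 - 1922)/(3851 + 12574)) - 42651) = sqrt(sqrt(24600 - 6405/16425) - 42651) = sqrt(sqrt(24600 - 6405*1/16425) - 42651) = sqrt(sqrt(24600 - 427/1095) - 42651) = sqrt(sqrt(26936573/1095) - 42651) = sqrt(sqrt(29495547435)/1095 - 42651) = sqrt(-42651 + sqrt(29495547435)/1095)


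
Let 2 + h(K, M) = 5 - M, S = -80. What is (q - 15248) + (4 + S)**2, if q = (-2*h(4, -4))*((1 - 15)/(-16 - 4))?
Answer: -47409/5 ≈ -9481.8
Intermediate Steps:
h(K, M) = 3 - M (h(K, M) = -2 + (5 - M) = 3 - M)
q = -49/5 (q = (-2*(3 - 1*(-4)))*((1 - 15)/(-16 - 4)) = (-2*(3 + 4))*(-14/(-20)) = (-2*7)*(-14*(-1/20)) = -14*7/10 = -49/5 ≈ -9.8000)
(q - 15248) + (4 + S)**2 = (-49/5 - 15248) + (4 - 80)**2 = -76289/5 + (-76)**2 = -76289/5 + 5776 = -47409/5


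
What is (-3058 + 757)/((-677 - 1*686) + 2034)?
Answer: -2301/671 ≈ -3.4292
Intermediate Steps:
(-3058 + 757)/((-677 - 1*686) + 2034) = -2301/((-677 - 686) + 2034) = -2301/(-1363 + 2034) = -2301/671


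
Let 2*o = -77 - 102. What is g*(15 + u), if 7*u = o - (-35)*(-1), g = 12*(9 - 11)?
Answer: 468/7 ≈ 66.857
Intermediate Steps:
g = -24 (g = 12*(-2) = -24)
o = -179/2 (o = (-77 - 102)/2 = (1/2)*(-179) = -179/2 ≈ -89.500)
u = -249/14 (u = (-179/2 - (-35)*(-1))/7 = (-179/2 - 1*35)/7 = (-179/2 - 35)/7 = (1/7)*(-249/2) = -249/14 ≈ -17.786)
g*(15 + u) = -24*(15 - 249/14) = -24*(-39/14) = 468/7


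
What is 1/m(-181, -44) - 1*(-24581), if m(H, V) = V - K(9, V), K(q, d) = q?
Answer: 1302792/53 ≈ 24581.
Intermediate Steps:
m(H, V) = -9 + V (m(H, V) = V - 1*9 = V - 9 = -9 + V)
1/m(-181, -44) - 1*(-24581) = 1/(-9 - 44) - 1*(-24581) = 1/(-53) + 24581 = -1/53 + 24581 = 1302792/53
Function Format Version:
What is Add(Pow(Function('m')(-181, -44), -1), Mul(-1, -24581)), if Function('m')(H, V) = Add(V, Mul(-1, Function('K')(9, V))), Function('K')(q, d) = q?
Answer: Rational(1302792, 53) ≈ 24581.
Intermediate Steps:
Function('m')(H, V) = Add(-9, V) (Function('m')(H, V) = Add(V, Mul(-1, 9)) = Add(V, -9) = Add(-9, V))
Add(Pow(Function('m')(-181, -44), -1), Mul(-1, -24581)) = Add(Pow(Add(-9, -44), -1), Mul(-1, -24581)) = Add(Pow(-53, -1), 24581) = Add(Rational(-1, 53), 24581) = Rational(1302792, 53)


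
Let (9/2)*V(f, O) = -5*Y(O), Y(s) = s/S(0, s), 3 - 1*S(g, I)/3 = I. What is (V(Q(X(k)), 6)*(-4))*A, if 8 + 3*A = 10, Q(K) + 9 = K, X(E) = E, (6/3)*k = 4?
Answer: -160/81 ≈ -1.9753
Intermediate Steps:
k = 2 (k = (½)*4 = 2)
S(g, I) = 9 - 3*I
Y(s) = s/(9 - 3*s)
Q(K) = -9 + K
A = ⅔ (A = -8/3 + (⅓)*10 = -8/3 + 10/3 = ⅔ ≈ 0.66667)
V(f, O) = 10*O/(9*(-9 + 3*O)) (V(f, O) = 2*(-(-5)*O/(-9 + 3*O))/9 = 2*(5*O/(-9 + 3*O))/9 = 10*O/(9*(-9 + 3*O)))
(V(Q(X(k)), 6)*(-4))*A = (((10/27)*6/(-3 + 6))*(-4))*(⅔) = (((10/27)*6/3)*(-4))*(⅔) = (((10/27)*6*(⅓))*(-4))*(⅔) = ((20/27)*(-4))*(⅔) = -80/27*⅔ = -160/81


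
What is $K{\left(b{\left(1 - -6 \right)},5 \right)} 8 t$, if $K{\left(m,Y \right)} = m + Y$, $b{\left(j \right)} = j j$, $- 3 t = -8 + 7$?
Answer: $144$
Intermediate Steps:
$t = \frac{1}{3}$ ($t = - \frac{-8 + 7}{3} = \left(- \frac{1}{3}\right) \left(-1\right) = \frac{1}{3} \approx 0.33333$)
$b{\left(j \right)} = j^{2}$
$K{\left(m,Y \right)} = Y + m$
$K{\left(b{\left(1 - -6 \right)},5 \right)} 8 t = \left(5 + \left(1 - -6\right)^{2}\right) 8 \cdot \frac{1}{3} = \left(5 + \left(1 + 6\right)^{2}\right) 8 \cdot \frac{1}{3} = \left(5 + 7^{2}\right) 8 \cdot \frac{1}{3} = \left(5 + 49\right) 8 \cdot \frac{1}{3} = 54 \cdot 8 \cdot \frac{1}{3} = 432 \cdot \frac{1}{3} = 144$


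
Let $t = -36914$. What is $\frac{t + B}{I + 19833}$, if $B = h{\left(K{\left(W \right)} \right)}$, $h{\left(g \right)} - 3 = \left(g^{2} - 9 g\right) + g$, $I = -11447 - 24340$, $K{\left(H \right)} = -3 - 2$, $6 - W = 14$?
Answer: $\frac{6141}{2659} \approx 2.3095$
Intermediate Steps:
$W = -8$ ($W = 6 - 14 = -8$)
$K{\left(H \right)} = -5$ ($K{\left(H \right)} = -3 - 2 = -5$)
$I = -35787$ ($I = -11447 - 24340 = -35787$)
$h{\left(g \right)} = 3 + g^{2} - 8 g$ ($h{\left(g \right)} = 3 + \left(\left(g^{2} - 9 g\right) + g\right) = 3 + \left(g^{2} - 8 g\right) = 3 + g^{2} - 8 g$)
$B = 68$ ($B = 3 + \left(-5\right)^{2} - -40 = 3 + 25 + 40 = 68$)
$\frac{t + B}{I + 19833} = \frac{-36914 + 68}{-35787 + 19833} = - \frac{36846}{-15954} = \left(-36846\right) \left(- \frac{1}{15954}\right) = \frac{6141}{2659}$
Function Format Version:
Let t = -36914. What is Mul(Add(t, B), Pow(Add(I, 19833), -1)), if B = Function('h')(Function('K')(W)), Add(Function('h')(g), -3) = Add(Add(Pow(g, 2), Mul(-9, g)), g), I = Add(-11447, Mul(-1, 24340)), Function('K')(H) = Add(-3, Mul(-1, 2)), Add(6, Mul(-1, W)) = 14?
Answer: Rational(6141, 2659) ≈ 2.3095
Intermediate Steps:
W = -8 (W = Add(6, Mul(-1, 14)) = Add(6, -14) = -8)
Function('K')(H) = -5 (Function('K')(H) = Add(-3, -2) = -5)
I = -35787 (I = Add(-11447, -24340) = -35787)
Function('h')(g) = Add(3, Pow(g, 2), Mul(-8, g)) (Function('h')(g) = Add(3, Add(Add(Pow(g, 2), Mul(-9, g)), g)) = Add(3, Add(Pow(g, 2), Mul(-8, g))) = Add(3, Pow(g, 2), Mul(-8, g)))
B = 68 (B = Add(3, Pow(-5, 2), Mul(-8, -5)) = Add(3, 25, 40) = 68)
Mul(Add(t, B), Pow(Add(I, 19833), -1)) = Mul(Add(-36914, 68), Pow(Add(-35787, 19833), -1)) = Mul(-36846, Pow(-15954, -1)) = Mul(-36846, Rational(-1, 15954)) = Rational(6141, 2659)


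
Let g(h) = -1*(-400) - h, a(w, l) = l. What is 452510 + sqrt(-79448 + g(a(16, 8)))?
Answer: 452510 + 36*I*sqrt(61) ≈ 4.5251e+5 + 281.17*I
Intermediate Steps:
g(h) = 400 - h
452510 + sqrt(-79448 + g(a(16, 8))) = 452510 + sqrt(-79448 + (400 - 1*8)) = 452510 + sqrt(-79448 + (400 - 8)) = 452510 + sqrt(-79448 + 392) = 452510 + sqrt(-79056) = 452510 + 36*I*sqrt(61)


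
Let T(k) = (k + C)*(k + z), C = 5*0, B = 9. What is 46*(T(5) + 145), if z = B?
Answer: 9890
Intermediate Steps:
z = 9
C = 0
T(k) = k*(9 + k) (T(k) = (k + 0)*(k + 9) = k*(9 + k))
46*(T(5) + 145) = 46*(5*(9 + 5) + 145) = 46*(5*14 + 145) = 46*(70 + 145) = 46*215 = 9890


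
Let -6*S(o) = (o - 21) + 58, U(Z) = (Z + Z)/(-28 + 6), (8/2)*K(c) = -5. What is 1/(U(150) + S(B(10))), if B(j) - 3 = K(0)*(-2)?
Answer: -132/2735 ≈ -0.048263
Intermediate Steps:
K(c) = -5/4 (K(c) = (¼)*(-5) = -5/4)
B(j) = 11/2 (B(j) = 3 - 5/4*(-2) = 3 + 5/2 = 11/2)
U(Z) = -Z/11 (U(Z) = (2*Z)/(-22) = (2*Z)*(-1/22) = -Z/11)
S(o) = -37/6 - o/6 (S(o) = -((o - 21) + 58)/6 = -((-21 + o) + 58)/6 = -(37 + o)/6 = -37/6 - o/6)
1/(U(150) + S(B(10))) = 1/(-1/11*150 + (-37/6 - ⅙*11/2)) = 1/(-150/11 + (-37/6 - 11/12)) = 1/(-150/11 - 85/12) = 1/(-2735/132) = -132/2735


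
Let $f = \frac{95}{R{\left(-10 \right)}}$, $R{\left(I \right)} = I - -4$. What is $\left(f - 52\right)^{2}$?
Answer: $\frac{165649}{36} \approx 4601.4$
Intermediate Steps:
$R{\left(I \right)} = 4 + I$ ($R{\left(I \right)} = I + 4 = 4 + I$)
$f = - \frac{95}{6}$ ($f = \frac{95}{4 - 10} = \frac{95}{-6} = 95 \left(- \frac{1}{6}\right) = - \frac{95}{6} \approx -15.833$)
$\left(f - 52\right)^{2} = \left(- \frac{95}{6} - 52\right)^{2} = \left(- \frac{407}{6}\right)^{2} = \frac{165649}{36}$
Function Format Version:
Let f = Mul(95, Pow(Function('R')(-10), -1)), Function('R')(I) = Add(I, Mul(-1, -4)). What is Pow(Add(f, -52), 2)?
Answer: Rational(165649, 36) ≈ 4601.4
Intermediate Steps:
Function('R')(I) = Add(4, I) (Function('R')(I) = Add(I, 4) = Add(4, I))
f = Rational(-95, 6) (f = Mul(95, Pow(Add(4, -10), -1)) = Mul(95, Pow(-6, -1)) = Mul(95, Rational(-1, 6)) = Rational(-95, 6) ≈ -15.833)
Pow(Add(f, -52), 2) = Pow(Add(Rational(-95, 6), -52), 2) = Pow(Rational(-407, 6), 2) = Rational(165649, 36)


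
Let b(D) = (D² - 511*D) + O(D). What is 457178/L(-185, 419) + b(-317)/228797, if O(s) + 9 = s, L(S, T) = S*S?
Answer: 113573038616/7830577325 ≈ 14.504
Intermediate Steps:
L(S, T) = S²
O(s) = -9 + s
b(D) = -9 + D² - 510*D (b(D) = (D² - 511*D) + (-9 + D) = -9 + D² - 510*D)
457178/L(-185, 419) + b(-317)/228797 = 457178/((-185)²) + (-9 + (-317)² - 510*(-317))/228797 = 457178/34225 + (-9 + 100489 + 161670)*(1/228797) = 457178*(1/34225) + 262150*(1/228797) = 457178/34225 + 262150/228797 = 113573038616/7830577325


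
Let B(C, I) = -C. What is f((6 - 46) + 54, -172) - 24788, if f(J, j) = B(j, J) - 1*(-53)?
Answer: -24563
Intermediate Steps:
f(J, j) = 53 - j (f(J, j) = -j - 1*(-53) = -j + 53 = 53 - j)
f((6 - 46) + 54, -172) - 24788 = (53 - 1*(-172)) - 24788 = (53 + 172) - 24788 = 225 - 24788 = -24563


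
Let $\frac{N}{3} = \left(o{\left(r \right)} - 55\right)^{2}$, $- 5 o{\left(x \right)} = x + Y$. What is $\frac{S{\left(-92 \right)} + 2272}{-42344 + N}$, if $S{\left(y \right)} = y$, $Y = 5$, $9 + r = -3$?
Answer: $- \frac{13625}{210782} \approx -0.06464$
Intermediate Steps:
$r = -12$ ($r = -9 - 3 = -12$)
$o{\left(x \right)} = -1 - \frac{x}{5}$ ($o{\left(x \right)} = - \frac{x + 5}{5} = - \frac{5 + x}{5} = -1 - \frac{x}{5}$)
$N = \frac{215472}{25}$ ($N = 3 \left(\left(-1 - - \frac{12}{5}\right) - 55\right)^{2} = 3 \left(\left(-1 + \frac{12}{5}\right) - 55\right)^{2} = 3 \left(\frac{7}{5} - 55\right)^{2} = 3 \left(- \frac{268}{5}\right)^{2} = 3 \cdot \frac{71824}{25} = \frac{215472}{25} \approx 8618.9$)
$\frac{S{\left(-92 \right)} + 2272}{-42344 + N} = \frac{-92 + 2272}{-42344 + \frac{215472}{25}} = \frac{2180}{- \frac{843128}{25}} = 2180 \left(- \frac{25}{843128}\right) = - \frac{13625}{210782}$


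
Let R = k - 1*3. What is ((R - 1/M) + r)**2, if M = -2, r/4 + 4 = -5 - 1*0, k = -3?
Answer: 6889/4 ≈ 1722.3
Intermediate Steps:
r = -36 (r = -16 + 4*(-5 - 1*0) = -16 + 4*(-5 + 0) = -16 + 4*(-5) = -16 - 20 = -36)
R = -6 (R = -3 - 1*3 = -3 - 3 = -6)
((R - 1/M) + r)**2 = ((-6 - 1/(-2)) - 36)**2 = ((-6 - 1*(-1/2)) - 36)**2 = ((-6 + 1/2) - 36)**2 = (-11/2 - 36)**2 = (-83/2)**2 = 6889/4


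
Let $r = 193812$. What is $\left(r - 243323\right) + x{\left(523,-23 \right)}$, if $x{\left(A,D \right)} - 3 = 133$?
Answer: $-49375$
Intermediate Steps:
$x{\left(A,D \right)} = 136$ ($x{\left(A,D \right)} = 3 + 133 = 136$)
$\left(r - 243323\right) + x{\left(523,-23 \right)} = \left(193812 - 243323\right) + 136 = -49511 + 136 = -49375$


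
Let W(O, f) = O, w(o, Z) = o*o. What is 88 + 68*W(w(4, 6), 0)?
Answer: 1176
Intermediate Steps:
w(o, Z) = o²
88 + 68*W(w(4, 6), 0) = 88 + 68*4² = 88 + 68*16 = 88 + 1088 = 1176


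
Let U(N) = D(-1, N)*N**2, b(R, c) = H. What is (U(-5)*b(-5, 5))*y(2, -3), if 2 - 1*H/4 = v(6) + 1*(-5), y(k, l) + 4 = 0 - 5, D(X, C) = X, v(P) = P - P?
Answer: 6300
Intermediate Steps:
v(P) = 0
y(k, l) = -9 (y(k, l) = -4 + (0 - 5) = -4 - 5 = -9)
H = 28 (H = 8 - 4*(0 + 1*(-5)) = 8 - 4*(0 - 5) = 8 - 4*(-5) = 8 + 20 = 28)
b(R, c) = 28
U(N) = -N**2
(U(-5)*b(-5, 5))*y(2, -3) = (-1*(-5)**2*28)*(-9) = (-1*25*28)*(-9) = -25*28*(-9) = -700*(-9) = 6300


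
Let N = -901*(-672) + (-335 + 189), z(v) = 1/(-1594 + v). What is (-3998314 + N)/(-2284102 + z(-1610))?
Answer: 10871133552/7318262809 ≈ 1.4855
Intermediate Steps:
N = 605326 (N = 605472 - 146 = 605326)
(-3998314 + N)/(-2284102 + z(-1610)) = (-3998314 + 605326)/(-2284102 + 1/(-1594 - 1610)) = -3392988/(-2284102 + 1/(-3204)) = -3392988/(-2284102 - 1/3204) = -3392988/(-7318262809/3204) = -3392988*(-3204/7318262809) = 10871133552/7318262809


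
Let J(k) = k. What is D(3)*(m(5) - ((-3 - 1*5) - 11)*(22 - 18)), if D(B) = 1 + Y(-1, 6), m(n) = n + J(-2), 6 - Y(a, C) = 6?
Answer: 79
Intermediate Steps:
Y(a, C) = 0 (Y(a, C) = 6 - 1*6 = 6 - 6 = 0)
m(n) = -2 + n (m(n) = n - 2 = -2 + n)
D(B) = 1 (D(B) = 1 + 0 = 1)
D(3)*(m(5) - ((-3 - 1*5) - 11)*(22 - 18)) = 1*((-2 + 5) - ((-3 - 1*5) - 11)*(22 - 18)) = 1*(3 - ((-3 - 5) - 11)*4) = 1*(3 - (-8 - 11)*4) = 1*(3 - (-19)*4) = 1*(3 - 1*(-76)) = 1*(3 + 76) = 1*79 = 79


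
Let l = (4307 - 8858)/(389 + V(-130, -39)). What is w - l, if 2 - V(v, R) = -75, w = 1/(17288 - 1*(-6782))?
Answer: 27385759/2804155 ≈ 9.7661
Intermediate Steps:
w = 1/24070 (w = 1/(17288 + 6782) = 1/24070 ≈ 4.1545e-5)
V(v, R) = 77 (V(v, R) = 2 - 1*(-75) = 2 + 75 = 77)
l = -4551/466 (l = (4307 - 8858)/(389 + 77) = -4551/466 ≈ -9.7661)
w - l = 1/24070 - 1*(-4551/466) = 1/24070 + 4551/466 = 27385759/2804155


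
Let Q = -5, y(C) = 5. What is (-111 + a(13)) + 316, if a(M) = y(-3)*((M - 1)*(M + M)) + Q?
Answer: 1760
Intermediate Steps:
a(M) = -5 + 10*M*(-1 + M) (a(M) = 5*((M - 1)*(M + M)) - 5 = 5*((-1 + M)*(2*M)) - 5 = 5*(2*M*(-1 + M)) - 5 = 10*M*(-1 + M) - 5 = -5 + 10*M*(-1 + M))
(-111 + a(13)) + 316 = (-111 + (-5 - 10*13 + 10*13²)) + 316 = (-111 + (-5 - 130 + 10*169)) + 316 = (-111 + (-5 - 130 + 1690)) + 316 = (-111 + 1555) + 316 = 1444 + 316 = 1760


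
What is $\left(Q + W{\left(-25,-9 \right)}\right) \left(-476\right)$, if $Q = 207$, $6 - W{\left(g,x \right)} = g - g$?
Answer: $-101388$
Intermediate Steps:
$W{\left(g,x \right)} = 6$ ($W{\left(g,x \right)} = 6 - \left(g - g\right) = 6 - 0 = 6 + 0 = 6$)
$\left(Q + W{\left(-25,-9 \right)}\right) \left(-476\right) = \left(207 + 6\right) \left(-476\right) = 213 \left(-476\right) = -101388$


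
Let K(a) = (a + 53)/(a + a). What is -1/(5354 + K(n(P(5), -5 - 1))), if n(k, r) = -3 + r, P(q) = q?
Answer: -9/48164 ≈ -0.00018686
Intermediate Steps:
K(a) = (53 + a)/(2*a) (K(a) = (53 + a)/((2*a)) = (53 + a)*(1/(2*a)) = (53 + a)/(2*a))
-1/(5354 + K(n(P(5), -5 - 1))) = -1/(5354 + (53 + (-3 + (-5 - 1)))/(2*(-3 + (-5 - 1)))) = -1/(5354 + (53 + (-3 - 6))/(2*(-3 - 6))) = -1/(5354 + (1/2)*(53 - 9)/(-9)) = -1/(5354 + (1/2)*(-1/9)*44) = -1/(5354 - 22/9) = -1/48164/9 = -1*9/48164 = -9/48164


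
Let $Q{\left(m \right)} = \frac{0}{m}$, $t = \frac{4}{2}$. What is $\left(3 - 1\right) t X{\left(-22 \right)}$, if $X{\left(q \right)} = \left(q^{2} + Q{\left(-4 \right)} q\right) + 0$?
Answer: $1936$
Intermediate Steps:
$t = 2$ ($t = 4 \cdot \frac{1}{2} = 2$)
$Q{\left(m \right)} = 0$
$X{\left(q \right)} = q^{2}$ ($X{\left(q \right)} = \left(q^{2} + 0 q\right) + 0 = \left(q^{2} + 0\right) + 0 = q^{2} + 0 = q^{2}$)
$\left(3 - 1\right) t X{\left(-22 \right)} = \left(3 - 1\right) 2 \left(-22\right)^{2} = 2 \cdot 2 \cdot 484 = 4 \cdot 484 = 1936$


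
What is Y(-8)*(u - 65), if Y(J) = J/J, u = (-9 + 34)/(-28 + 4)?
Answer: -1585/24 ≈ -66.042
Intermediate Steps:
u = -25/24 (u = 25/(-24) = 25*(-1/24) = -25/24 ≈ -1.0417)
Y(J) = 1
Y(-8)*(u - 65) = 1*(-25/24 - 65) = 1*(-1585/24) = -1585/24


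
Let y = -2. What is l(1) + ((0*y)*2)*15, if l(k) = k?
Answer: 1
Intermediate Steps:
l(1) + ((0*y)*2)*15 = 1 + ((0*(-2))*2)*15 = 1 + (0*2)*15 = 1 + 0*15 = 1 + 0 = 1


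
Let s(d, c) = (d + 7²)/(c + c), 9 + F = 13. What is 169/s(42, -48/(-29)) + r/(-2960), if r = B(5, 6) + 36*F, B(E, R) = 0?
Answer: 229053/37555 ≈ 6.0991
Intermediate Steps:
F = 4 (F = -9 + 13 = 4)
r = 144 (r = 0 + 36*4 = 0 + 144 = 144)
s(d, c) = (49 + d)/(2*c) (s(d, c) = (d + 49)/((2*c)) = (49 + d)*(1/(2*c)) = (49 + d)/(2*c))
169/s(42, -48/(-29)) + r/(-2960) = 169/(((49 + 42)/(2*((-48/(-29)))))) + 144/(-2960) = 169/(((½)*91/(-48*(-1/29)))) + 144*(-1/2960) = 169/(((½)*91/(48/29))) - 9/185 = 169/(((½)*(29/48)*91)) - 9/185 = 169/(2639/96) - 9/185 = 169*(96/2639) - 9/185 = 1248/203 - 9/185 = 229053/37555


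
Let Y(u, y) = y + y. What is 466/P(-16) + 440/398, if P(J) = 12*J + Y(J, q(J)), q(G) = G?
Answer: -21727/22288 ≈ -0.97483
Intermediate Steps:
Y(u, y) = 2*y
P(J) = 14*J (P(J) = 12*J + 2*J = 14*J)
466/P(-16) + 440/398 = 466/((14*(-16))) + 440/398 = 466/(-224) + 440*(1/398) = 466*(-1/224) + 220/199 = -233/112 + 220/199 = -21727/22288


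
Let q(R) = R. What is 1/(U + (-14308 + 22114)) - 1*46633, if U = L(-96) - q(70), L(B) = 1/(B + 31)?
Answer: -23448891022/502839 ≈ -46633.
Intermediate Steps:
L(B) = 1/(31 + B)
U = -4551/65 (U = 1/(31 - 96) - 1*70 = 1/(-65) - 70 = -1/65 - 70 = -4551/65 ≈ -70.015)
1/(U + (-14308 + 22114)) - 1*46633 = 1/(-4551/65 + (-14308 + 22114)) - 1*46633 = 1/(-4551/65 + 7806) - 46633 = 1/(502839/65) - 46633 = 65/502839 - 46633 = -23448891022/502839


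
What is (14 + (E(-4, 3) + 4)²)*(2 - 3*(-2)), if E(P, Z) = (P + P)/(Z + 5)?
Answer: 184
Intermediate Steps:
E(P, Z) = 2*P/(5 + Z) (E(P, Z) = (2*P)/(5 + Z) = 2*P/(5 + Z))
(14 + (E(-4, 3) + 4)²)*(2 - 3*(-2)) = (14 + (2*(-4)/(5 + 3) + 4)²)*(2 - 3*(-2)) = (14 + (2*(-4)/8 + 4)²)*(2 + 6) = (14 + (2*(-4)*(⅛) + 4)²)*8 = (14 + (-1 + 4)²)*8 = (14 + 3²)*8 = (14 + 9)*8 = 23*8 = 184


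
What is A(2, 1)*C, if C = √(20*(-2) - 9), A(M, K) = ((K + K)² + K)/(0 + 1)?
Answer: 35*I ≈ 35.0*I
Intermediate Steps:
A(M, K) = K + 4*K² (A(M, K) = ((2*K)² + K)/1 = (4*K² + K)*1 = (K + 4*K²)*1 = K + 4*K²)
C = 7*I (C = √(-40 - 9) = √(-49) = 7*I ≈ 7.0*I)
A(2, 1)*C = (1*(1 + 4*1))*(7*I) = (1*(1 + 4))*(7*I) = (1*5)*(7*I) = 5*(7*I) = 35*I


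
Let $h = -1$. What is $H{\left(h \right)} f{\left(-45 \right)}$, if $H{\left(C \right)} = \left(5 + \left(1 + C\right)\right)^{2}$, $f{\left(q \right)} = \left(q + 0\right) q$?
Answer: $50625$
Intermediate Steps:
$f{\left(q \right)} = q^{2}$ ($f{\left(q \right)} = q q = q^{2}$)
$H{\left(C \right)} = \left(6 + C\right)^{2}$
$H{\left(h \right)} f{\left(-45 \right)} = \left(6 - 1\right)^{2} \left(-45\right)^{2} = 5^{2} \cdot 2025 = 25 \cdot 2025 = 50625$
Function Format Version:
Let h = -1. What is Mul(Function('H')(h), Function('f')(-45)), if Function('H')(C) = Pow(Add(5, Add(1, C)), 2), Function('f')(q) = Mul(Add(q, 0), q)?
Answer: 50625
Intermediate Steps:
Function('f')(q) = Pow(q, 2) (Function('f')(q) = Mul(q, q) = Pow(q, 2))
Function('H')(C) = Pow(Add(6, C), 2)
Mul(Function('H')(h), Function('f')(-45)) = Mul(Pow(Add(6, -1), 2), Pow(-45, 2)) = Mul(Pow(5, 2), 2025) = Mul(25, 2025) = 50625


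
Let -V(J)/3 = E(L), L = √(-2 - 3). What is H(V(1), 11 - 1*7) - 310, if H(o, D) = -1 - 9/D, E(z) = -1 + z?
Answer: -1253/4 ≈ -313.25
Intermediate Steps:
L = I*√5 (L = √(-5) = I*√5 ≈ 2.2361*I)
V(J) = 3 - 3*I*√5 (V(J) = -3*(-1 + I*√5) = 3 - 3*I*√5)
H(o, D) = -1 - 9/D
H(V(1), 11 - 1*7) - 310 = (-9 - (11 - 1*7))/(11 - 1*7) - 310 = (-9 - (11 - 7))/(11 - 7) - 310 = (-9 - 1*4)/4 - 310 = (-9 - 4)/4 - 310 = (¼)*(-13) - 310 = -13/4 - 310 = -1253/4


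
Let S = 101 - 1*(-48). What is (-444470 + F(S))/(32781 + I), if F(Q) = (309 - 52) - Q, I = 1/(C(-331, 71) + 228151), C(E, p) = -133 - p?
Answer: -50645492407/3736165304 ≈ -13.555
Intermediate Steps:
S = 149 (S = 101 + 48 = 149)
I = 1/227947 (I = 1/((-133 - 1*71) + 228151) = 1/((-133 - 71) + 228151) = 1/(-204 + 228151) = 1/227947 ≈ 4.3870e-6)
F(Q) = 257 - Q
(-444470 + F(S))/(32781 + I) = (-444470 + (257 - 1*149))/(32781 + 1/227947) = (-444470 + (257 - 149))/(7472330608/227947) = (-444470 + 108)*(227947/7472330608) = -444362*227947/7472330608 = -50645492407/3736165304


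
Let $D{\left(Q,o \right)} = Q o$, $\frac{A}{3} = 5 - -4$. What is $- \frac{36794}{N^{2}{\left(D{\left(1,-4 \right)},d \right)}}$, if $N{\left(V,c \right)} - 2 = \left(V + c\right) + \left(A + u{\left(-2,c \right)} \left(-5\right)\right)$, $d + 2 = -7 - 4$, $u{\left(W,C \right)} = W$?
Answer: $- \frac{18397}{242} \approx -76.021$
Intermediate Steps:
$A = 27$ ($A = 3 \left(5 - -4\right) = 3 \left(5 + 4\right) = 3 \cdot 9 = 27$)
$d = -13$ ($d = -2 - 11 = -13$)
$N{\left(V,c \right)} = 39 + V + c$ ($N{\left(V,c \right)} = 2 + \left(\left(V + c\right) + \left(27 - -10\right)\right) = 2 + \left(\left(V + c\right) + \left(27 + 10\right)\right) = 2 + \left(\left(V + c\right) + 37\right) = 2 + \left(37 + V + c\right) = 39 + V + c$)
$- \frac{36794}{N^{2}{\left(D{\left(1,-4 \right)},d \right)}} = - \frac{36794}{\left(39 + 1 \left(-4\right) - 13\right)^{2}} = - \frac{36794}{\left(39 - 4 - 13\right)^{2}} = - \frac{36794}{22^{2}} = - \frac{36794}{484} = \left(-36794\right) \frac{1}{484} = - \frac{18397}{242}$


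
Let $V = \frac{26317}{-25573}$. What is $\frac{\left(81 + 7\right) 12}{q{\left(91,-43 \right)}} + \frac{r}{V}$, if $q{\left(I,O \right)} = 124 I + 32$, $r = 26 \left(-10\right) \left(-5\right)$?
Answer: $- \frac{31347624804}{24816931} \approx -1263.2$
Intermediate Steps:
$r = 1300$ ($r = \left(-260\right) \left(-5\right) = 1300$)
$q{\left(I,O \right)} = 32 + 124 I$
$V = - \frac{26317}{25573}$ ($V = 26317 \left(- \frac{1}{25573}\right) = - \frac{26317}{25573} \approx -1.0291$)
$\frac{\left(81 + 7\right) 12}{q{\left(91,-43 \right)}} + \frac{r}{V} = \frac{\left(81 + 7\right) 12}{32 + 124 \cdot 91} + \frac{1300}{- \frac{26317}{25573}} = \frac{88 \cdot 12}{32 + 11284} + 1300 \left(- \frac{25573}{26317}\right) = \frac{1056}{11316} - \frac{33244900}{26317} = 1056 \cdot \frac{1}{11316} - \frac{33244900}{26317} = \frac{88}{943} - \frac{33244900}{26317} = - \frac{31347624804}{24816931}$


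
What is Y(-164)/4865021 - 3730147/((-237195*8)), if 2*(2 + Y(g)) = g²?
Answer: 2596108297121/1318809892680 ≈ 1.9685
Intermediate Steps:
Y(g) = -2 + g²/2
Y(-164)/4865021 - 3730147/((-237195*8)) = (-2 + (½)*(-164)²)/4865021 - 3730147/((-237195*8)) = (-2 + (½)*26896)*(1/4865021) - 3730147/(-1897560) = (-2 + 13448)*(1/4865021) - 3730147*(-1/1897560) = 13446*(1/4865021) + 3730147/1897560 = 13446/4865021 + 3730147/1897560 = 2596108297121/1318809892680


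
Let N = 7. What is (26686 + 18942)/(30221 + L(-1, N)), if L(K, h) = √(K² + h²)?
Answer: 1378923788/913308791 - 228140*√2/913308791 ≈ 1.5095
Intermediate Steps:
(26686 + 18942)/(30221 + L(-1, N)) = (26686 + 18942)/(30221 + √((-1)² + 7²)) = 45628/(30221 + √(1 + 49)) = 45628/(30221 + √50) = 45628/(30221 + 5*√2)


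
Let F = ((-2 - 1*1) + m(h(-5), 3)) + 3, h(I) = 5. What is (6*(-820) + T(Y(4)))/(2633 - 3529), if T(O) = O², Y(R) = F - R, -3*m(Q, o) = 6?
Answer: 1221/224 ≈ 5.4509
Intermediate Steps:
m(Q, o) = -2 (m(Q, o) = -⅓*6 = -2)
F = -2 (F = ((-2 - 1*1) - 2) + 3 = ((-2 - 1) - 2) + 3 = (-3 - 2) + 3 = -5 + 3 = -2)
Y(R) = -2 - R
(6*(-820) + T(Y(4)))/(2633 - 3529) = (6*(-820) + (-2 - 1*4)²)/(2633 - 3529) = (-4920 + (-2 - 4)²)/(-896) = (-4920 + (-6)²)*(-1/896) = (-4920 + 36)*(-1/896) = -4884*(-1/896) = 1221/224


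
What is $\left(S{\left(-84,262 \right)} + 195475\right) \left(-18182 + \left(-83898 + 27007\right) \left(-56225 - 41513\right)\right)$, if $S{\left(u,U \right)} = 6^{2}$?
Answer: $1087118264846136$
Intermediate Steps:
$S{\left(u,U \right)} = 36$
$\left(S{\left(-84,262 \right)} + 195475\right) \left(-18182 + \left(-83898 + 27007\right) \left(-56225 - 41513\right)\right) = \left(36 + 195475\right) \left(-18182 + \left(-83898 + 27007\right) \left(-56225 - 41513\right)\right) = 195511 \left(-18182 - -5560412558\right) = 195511 \left(-18182 + 5560412558\right) = 195511 \cdot 5560394376 = 1087118264846136$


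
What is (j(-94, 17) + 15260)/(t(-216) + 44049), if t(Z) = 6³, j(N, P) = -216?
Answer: 15044/44265 ≈ 0.33986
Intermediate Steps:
t(Z) = 216
(j(-94, 17) + 15260)/(t(-216) + 44049) = (-216 + 15260)/(216 + 44049) = 15044/44265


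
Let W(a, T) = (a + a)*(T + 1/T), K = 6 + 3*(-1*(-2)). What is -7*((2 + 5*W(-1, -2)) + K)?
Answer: -273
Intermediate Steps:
K = 12 (K = 6 + 3*2 = 6 + 6 = 12)
W(a, T) = 2*a*(T + 1/T) (W(a, T) = (2*a)*(T + 1/T) = 2*a*(T + 1/T))
-7*((2 + 5*W(-1, -2)) + K) = -7*((2 + 5*(2*(-1)*(1 + (-2)²)/(-2))) + 12) = -7*((2 + 5*(2*(-1)*(-½)*(1 + 4))) + 12) = -7*((2 + 5*(2*(-1)*(-½)*5)) + 12) = -7*((2 + 5*5) + 12) = -7*((2 + 25) + 12) = -7*(27 + 12) = -7*39 = -273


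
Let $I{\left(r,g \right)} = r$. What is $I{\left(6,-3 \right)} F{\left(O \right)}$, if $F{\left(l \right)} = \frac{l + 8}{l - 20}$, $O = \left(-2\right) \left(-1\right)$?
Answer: $- \frac{10}{3} \approx -3.3333$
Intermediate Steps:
$O = 2$
$F{\left(l \right)} = \frac{8 + l}{-20 + l}$
$I{\left(6,-3 \right)} F{\left(O \right)} = 6 \frac{8 + 2}{-20 + 2} = 6 \frac{1}{-18} \cdot 10 = 6 \left(\left(- \frac{1}{18}\right) 10\right) = 6 \left(- \frac{5}{9}\right) = - \frac{10}{3}$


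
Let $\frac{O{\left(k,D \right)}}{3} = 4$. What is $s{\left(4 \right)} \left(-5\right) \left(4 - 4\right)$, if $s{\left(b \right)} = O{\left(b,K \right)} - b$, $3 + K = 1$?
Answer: $0$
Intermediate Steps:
$K = -2$ ($K = -3 + 1 = -2$)
$O{\left(k,D \right)} = 12$ ($O{\left(k,D \right)} = 3 \cdot 4 = 12$)
$s{\left(b \right)} = 12 - b$
$s{\left(4 \right)} \left(-5\right) \left(4 - 4\right) = \left(12 - 4\right) \left(-5\right) \left(4 - 4\right) = 8 \left(-5\right) 0 = \left(-40\right) 0 = 0$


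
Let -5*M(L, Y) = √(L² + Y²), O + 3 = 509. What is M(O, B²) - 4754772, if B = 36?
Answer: -4754772 - 2*√483913/5 ≈ -4.7550e+6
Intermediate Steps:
O = 506 (O = -3 + 509 = 506)
M(L, Y) = -√(L² + Y²)/5
M(O, B²) - 4754772 = -√(506² + (36²)²)/5 - 4754772 = -√(256036 + 1296²)/5 - 4754772 = -√(256036 + 1679616)/5 - 4754772 = -2*√483913/5 - 4754772 = -4754772 - 2*√483913/5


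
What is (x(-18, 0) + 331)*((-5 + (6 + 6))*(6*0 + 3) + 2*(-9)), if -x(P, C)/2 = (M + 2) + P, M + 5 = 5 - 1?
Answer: 1095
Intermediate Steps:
M = -1 (M = -5 + (5 - 1) = -5 + 4 = -1)
x(P, C) = -2 - 2*P (x(P, C) = -2*((-1 + 2) + P) = -2*(1 + P) = -2 - 2*P)
(x(-18, 0) + 331)*((-5 + (6 + 6))*(6*0 + 3) + 2*(-9)) = ((-2 - 2*(-18)) + 331)*((-5 + (6 + 6))*(6*0 + 3) + 2*(-9)) = ((-2 + 36) + 331)*((-5 + 12)*(0 + 3) - 18) = (34 + 331)*(7*3 - 18) = 365*(21 - 18) = 365*3 = 1095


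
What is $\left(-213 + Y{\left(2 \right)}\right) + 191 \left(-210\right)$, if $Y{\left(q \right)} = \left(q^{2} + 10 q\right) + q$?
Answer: $-40297$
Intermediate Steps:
$Y{\left(q \right)} = q^{2} + 11 q$
$\left(-213 + Y{\left(2 \right)}\right) + 191 \left(-210\right) = \left(-213 + 2 \left(11 + 2\right)\right) + 191 \left(-210\right) = \left(-213 + 2 \cdot 13\right) - 40110 = \left(-213 + 26\right) - 40110 = -187 - 40110 = -40297$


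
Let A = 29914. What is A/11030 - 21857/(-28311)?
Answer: 543988982/156135165 ≈ 3.4841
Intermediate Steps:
A/11030 - 21857/(-28311) = 29914/11030 - 21857/(-28311) = 29914*(1/11030) - 21857*(-1/28311) = 14957/5515 + 21857/28311 = 543988982/156135165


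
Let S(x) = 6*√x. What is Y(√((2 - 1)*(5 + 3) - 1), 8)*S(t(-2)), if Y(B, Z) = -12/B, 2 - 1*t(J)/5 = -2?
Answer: -144*√35/7 ≈ -121.70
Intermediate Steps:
t(J) = 20 (t(J) = 10 - 5*(-2) = 10 + 10 = 20)
Y(√((2 - 1)*(5 + 3) - 1), 8)*S(t(-2)) = (-12/√((2 - 1)*(5 + 3) - 1))*(6*√20) = (-12/√(1*8 - 1))*(6*(2*√5)) = (-12/√(8 - 1))*(12*√5) = (-12*√7/7)*(12*√5) = -144*√35/7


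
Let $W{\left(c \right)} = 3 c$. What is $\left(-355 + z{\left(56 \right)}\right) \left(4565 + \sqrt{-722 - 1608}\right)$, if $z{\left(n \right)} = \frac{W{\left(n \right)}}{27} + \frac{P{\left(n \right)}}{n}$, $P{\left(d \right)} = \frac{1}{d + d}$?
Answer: $- \frac{89874802435}{56448} - \frac{19687799 i \sqrt{2330}}{56448} \approx -1.5922 \cdot 10^{6} - 16836.0 i$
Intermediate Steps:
$P{\left(d \right)} = \frac{1}{2 d}$
$z{\left(n \right)} = \frac{1}{2 n^{2}} + \frac{n}{9}$ ($z{\left(n \right)} = \frac{3 n}{27} + \frac{\frac{1}{2} \frac{1}{n}}{n} = 3 n \frac{1}{27} + \frac{1}{2 n^{2}} = \frac{n}{9} + \frac{1}{2 n^{2}} = \frac{1}{2 n^{2}} + \frac{n}{9}$)
$\left(-355 + z{\left(56 \right)}\right) \left(4565 + \sqrt{-722 - 1608}\right) = \left(-355 + \left(\frac{1}{2 \cdot 3136} + \frac{1}{9} \cdot 56\right)\right) \left(4565 + \sqrt{-722 - 1608}\right) = \left(-355 + \left(\frac{1}{2} \cdot \frac{1}{3136} + \frac{56}{9}\right)\right) \left(4565 + \sqrt{-2330}\right) = \left(-355 + \left(\frac{1}{6272} + \frac{56}{9}\right)\right) \left(4565 + i \sqrt{2330}\right) = \left(-355 + \frac{351241}{56448}\right) \left(4565 + i \sqrt{2330}\right) = - \frac{19687799 \left(4565 + i \sqrt{2330}\right)}{56448} = - \frac{89874802435}{56448} - \frac{19687799 i \sqrt{2330}}{56448}$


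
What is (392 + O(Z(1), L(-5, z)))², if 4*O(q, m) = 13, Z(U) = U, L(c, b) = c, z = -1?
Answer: 2499561/16 ≈ 1.5622e+5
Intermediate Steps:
O(q, m) = 13/4 (O(q, m) = (¼)*13 = 13/4)
(392 + O(Z(1), L(-5, z)))² = (392 + 13/4)² = (1581/4)² = 2499561/16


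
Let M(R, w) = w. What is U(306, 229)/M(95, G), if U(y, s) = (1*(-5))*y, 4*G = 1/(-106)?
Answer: 648720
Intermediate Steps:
G = -1/424 (G = (¼)/(-106) = (¼)*(-1/106) = -1/424 ≈ -0.0023585)
U(y, s) = -5*y
U(306, 229)/M(95, G) = (-5*306)/(-1/424) = -1530*(-424) = 648720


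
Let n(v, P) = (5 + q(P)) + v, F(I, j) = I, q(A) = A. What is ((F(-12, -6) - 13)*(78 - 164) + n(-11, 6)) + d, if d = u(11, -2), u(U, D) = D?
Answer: 2148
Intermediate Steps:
n(v, P) = 5 + P + v (n(v, P) = (5 + P) + v = 5 + P + v)
d = -2
((F(-12, -6) - 13)*(78 - 164) + n(-11, 6)) + d = ((-12 - 13)*(78 - 164) + (5 + 6 - 11)) - 2 = (-25*(-86) + 0) - 2 = (2150 + 0) - 2 = 2150 - 2 = 2148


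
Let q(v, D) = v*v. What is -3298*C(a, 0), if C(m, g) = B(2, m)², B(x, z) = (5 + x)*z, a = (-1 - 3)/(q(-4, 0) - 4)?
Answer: -161602/9 ≈ -17956.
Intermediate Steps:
q(v, D) = v²
a = -⅓ (a = (-1 - 3)/((-4)² - 4) = -4/(16 - 4) = -4/12 = -4*1/12 = -⅓ ≈ -0.33333)
B(x, z) = z*(5 + x)
C(m, g) = 49*m² (C(m, g) = (m*(5 + 2))² = (m*7)² = (7*m)² = 49*m²)
-3298*C(a, 0) = -161602*(-⅓)² = -161602/9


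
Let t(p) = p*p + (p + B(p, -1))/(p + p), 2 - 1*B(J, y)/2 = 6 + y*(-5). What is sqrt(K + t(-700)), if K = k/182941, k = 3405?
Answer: sqrt(80355337319760140253)/12805870 ≈ 700.00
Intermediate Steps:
B(J, y) = -8 + 10*y (B(J, y) = 4 - 2*(6 + y*(-5)) = 4 - 2*(6 - 5*y) = 4 + (-12 + 10*y) = -8 + 10*y)
K = 3405/182941 ≈ 0.018613
t(p) = p**2 + (-18 + p)/(2*p) (t(p) = p*p + (p + (-8 + 10*(-1)))/(p + p) = p**2 + (p + (-8 - 10))/((2*p)) = p**2 + (p - 18)*(1/(2*p)) = p**2 + (-18 + p)*(1/(2*p)) = p**2 + (-18 + p)/(2*p))
sqrt(K + t(-700)) = sqrt(3405/182941 + (-9 + (-700)**3 + (1/2)*(-700))/(-700)) = sqrt(3405/182941 - (-9 - 343000000 - 350)/700) = sqrt(3405/182941 - 1/700*(-343000359)) = sqrt(3405/182941 + 343000359/700) = sqrt(62748831059319/128058700) = sqrt(80355337319760140253)/12805870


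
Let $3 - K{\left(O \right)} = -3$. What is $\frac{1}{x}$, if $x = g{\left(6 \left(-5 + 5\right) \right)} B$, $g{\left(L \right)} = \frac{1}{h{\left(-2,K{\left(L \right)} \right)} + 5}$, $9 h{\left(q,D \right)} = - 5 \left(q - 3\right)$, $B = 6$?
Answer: $\frac{35}{27} \approx 1.2963$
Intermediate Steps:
$K{\left(O \right)} = 6$ ($K{\left(O \right)} = 3 - -3 = 3 + 3 = 6$)
$h{\left(q,D \right)} = \frac{5}{3} - \frac{5 q}{9}$ ($h{\left(q,D \right)} = \frac{\left(-5\right) \left(q - 3\right)}{9} = \frac{\left(-5\right) \left(-3 + q\right)}{9} = \frac{15 - 5 q}{9} = \frac{5}{3} - \frac{5 q}{9}$)
$g{\left(L \right)} = \frac{9}{70}$ ($g{\left(L \right)} = \frac{1}{\left(\frac{5}{3} - - \frac{10}{9}\right) + 5} = \frac{1}{\left(\frac{5}{3} + \frac{10}{9}\right) + 5} = \frac{1}{\frac{25}{9} + 5} = \frac{1}{\frac{70}{9}} = \frac{9}{70}$)
$x = \frac{27}{35}$ ($x = \frac{9}{70} \cdot 6 = \frac{27}{35} \approx 0.77143$)
$\frac{1}{x} = \frac{1}{\frac{27}{35}} = \frac{35}{27}$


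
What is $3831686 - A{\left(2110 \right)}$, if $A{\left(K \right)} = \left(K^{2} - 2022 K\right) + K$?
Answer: $3643896$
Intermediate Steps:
$A{\left(K \right)} = K^{2} - 2021 K$
$3831686 - A{\left(2110 \right)} = 3831686 - 2110 \left(-2021 + 2110\right) = 3831686 - 2110 \cdot 89 = 3831686 - 187790 = 3643896$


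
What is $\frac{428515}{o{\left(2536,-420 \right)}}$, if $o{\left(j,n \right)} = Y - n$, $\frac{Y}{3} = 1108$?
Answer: $\frac{428515}{3744} \approx 114.45$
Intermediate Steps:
$Y = 3324$ ($Y = 3 \cdot 1108 = 3324$)
$o{\left(j,n \right)} = 3324 - n$
$\frac{428515}{o{\left(2536,-420 \right)}} = \frac{428515}{3324 - -420} = \frac{428515}{3324 + 420} = \frac{428515}{3744}$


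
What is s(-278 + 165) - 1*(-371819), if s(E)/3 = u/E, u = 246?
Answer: 42014809/113 ≈ 3.7181e+5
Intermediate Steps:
s(E) = 738/E (s(E) = 3*(246/E) = 738/E)
s(-278 + 165) - 1*(-371819) = 738/(-278 + 165) - 1*(-371819) = 738/(-113) + 371819 = 738*(-1/113) + 371819 = -738/113 + 371819 = 42014809/113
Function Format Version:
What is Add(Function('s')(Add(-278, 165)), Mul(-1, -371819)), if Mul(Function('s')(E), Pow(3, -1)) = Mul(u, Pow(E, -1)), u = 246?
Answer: Rational(42014809, 113) ≈ 3.7181e+5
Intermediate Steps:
Function('s')(E) = Mul(738, Pow(E, -1)) (Function('s')(E) = Mul(3, Mul(246, Pow(E, -1))) = Mul(738, Pow(E, -1)))
Add(Function('s')(Add(-278, 165)), Mul(-1, -371819)) = Add(Mul(738, Pow(Add(-278, 165), -1)), Mul(-1, -371819)) = Add(Mul(738, Pow(-113, -1)), 371819) = Add(Mul(738, Rational(-1, 113)), 371819) = Add(Rational(-738, 113), 371819) = Rational(42014809, 113)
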